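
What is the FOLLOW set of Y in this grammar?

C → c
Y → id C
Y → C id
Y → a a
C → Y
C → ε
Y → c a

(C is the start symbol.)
In C → Y: Y is at the end, add FOLLOW(C)

The FOLLOW sets referred to above (computed the same way, to a fixed point):
  FOLLOW(C) = { $, 'id' }

Taking the union: FOLLOW(Y) = { $, 'id' }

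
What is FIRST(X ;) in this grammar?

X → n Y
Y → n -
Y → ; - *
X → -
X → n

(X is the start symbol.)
FIRST sets of the non-terminals involved (from the grammar, by fixed-point iteration):
  FIRST(X) = { '-', 'n' }

To compute FIRST(X ;), process the symbols left to right:
Symbol X is a non-terminal. Add FIRST(X) \ {ε} = { '-', 'n' }
X is not nullable (ε ∉ FIRST(X)), so stop here.
FIRST(X ;) = { '-', 'n' }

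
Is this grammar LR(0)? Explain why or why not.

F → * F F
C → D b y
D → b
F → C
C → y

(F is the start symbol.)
A grammar is LR(0) if no state in the canonical LR(0) collection has:
  - both a shift item (dot before a terminal) and a complete item (shift-reduce conflict), or
  - two or more complete items (reduce-reduce conflict; the accept item [F' → F .] counts as a complete item here).

Augment with F' → F and build the canonical LR(0) collection (I0 = CLOSURE({[F' → . F]}), then GOTO on every symbol after a dot until no new states appear). It has 11 states:
  I0: { [C → . D b y], [C → . y], [D → . b], [F → . * F F], [F → . C], [F' → . F] }  — shift
  I1: { [C → . D b y], [C → . y], [D → . b], [F → * . F F], [F → . * F F], [F → . C] }  — shift
  I2: { [F → C .] }  — reduce
  I3: { [C → D . b y] }  — shift
  I4: { [F' → F .] }  — accept
  I5: { [D → b .] }  — reduce
  I6: { [C → y .] }  — reduce
  I7: { [C → D b . y] }  — shift
  I8: { [C → D b y .] }  — reduce
  I9: { [C → . D b y], [C → . y], [D → . b], [F → * F . F], [F → . * F F], [F → . C] }  — shift
  I10: { [F → * F F .] }  — reduce

Every state is either a pure shift/goto state or contains exactly one complete item and nothing to shift — no conflicts. The grammar is LR(0).

Answer: Yes, the grammar is LR(0)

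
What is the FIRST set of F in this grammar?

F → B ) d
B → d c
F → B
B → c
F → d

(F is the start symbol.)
FIRST sets of the other non-terminals involved (by the same procedure, iterated to a fixed point):
  FIRST(B) = { 'c', 'd' }

From F → B ) d:
  - B is a non-terminal: add FIRST(B) \ {ε} = { 'c', 'd' }
    B is not nullable, so stop
From F → B:
  - B is a non-terminal: add FIRST(B) \ {ε} = { 'c', 'd' }
    B is not nullable, so stop
From F → d:
  - d is a terminal: add 'd' and stop

Collecting: FIRST(F) = { 'c', 'd' }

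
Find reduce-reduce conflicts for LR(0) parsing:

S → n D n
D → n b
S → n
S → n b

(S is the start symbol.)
A reduce-reduce conflict occurs when an LR(0) state has two complete items [A → α .] and [B → β .] — both call for a reduction, and with no lookahead the parser cannot choose between them.

Augment with S' → S and build the canonical LR(0) collection (I0 = CLOSURE({[S' → . S]}), then GOTO on every symbol after a dot until no new states appear). It has 8 states:
  I0: { [S → . n D n], [S → . n b], [S → . n], [S' → . S] }  — shift
  I1: { [S' → S .] }  — accept
  I2: { [D → . n b], [S → n . D n], [S → n . b], [S → n .] }  — shift, reduce
  I3: { [S → n D . n] }  — shift
  I4: { [S → n b .] }  — reduce
  I5: { [D → n . b] }  — shift
  I6: { [D → n b .] }  — reduce
  I7: { [S → n D n .] }  — reduce

No state contains more than one complete item.

Answer: No reduce-reduce conflicts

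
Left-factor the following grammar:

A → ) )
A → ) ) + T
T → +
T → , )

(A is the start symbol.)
Left-factoring transforms A → αβ₁ | αβ₂ into A → αA' and A' → β₁ | β₂
(α is the longest common prefix among the alternatives). Repeat until
no nonterminal has two alternatives with a common prefix.

Round 1: A has alternatives sharing prefix ') )'. Introduce A': A → ) ) A'
  Add: A' → ε
  Add: A' → + T

No remaining common prefixes — done.

Resulting grammar:
A → ) ) A'
A' → ε
A' → + T
T → +
T → , )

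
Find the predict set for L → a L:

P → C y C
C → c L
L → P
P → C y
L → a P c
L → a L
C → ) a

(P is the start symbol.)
{ 'a' }

PREDICT(L → a L) = (FIRST(RHS) \ {ε}) ∪ (FOLLOW(L) if ε ∈ FIRST(RHS), i.e. RHS ⇒* ε)
FIRST(a L) = { 'a' }
ε ∉ FIRST(a L), so FOLLOW(L) is not added.
PREDICT(L → a L) = { 'a' }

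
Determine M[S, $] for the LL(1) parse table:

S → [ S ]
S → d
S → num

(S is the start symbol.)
To find M[S, $], we find productions for S where $ is in the predict set (PREDICT(N → α) = (FIRST(α) \ {ε}) ∪ (FOLLOW(N) if α ⇒* ε)).

S → [ S ]: PREDICT = { '[' }
S → d: PREDICT = { 'd' }
S → num: PREDICT = { 'num' }

M[S, $] is empty (no production applies)

Answer: Empty (error entry)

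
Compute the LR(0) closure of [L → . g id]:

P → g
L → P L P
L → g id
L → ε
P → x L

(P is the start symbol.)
{ [L → . g id] }

Start with: [L → . g id]
The dot precedes the terminal g, so nothing is added.

CLOSURE = { [L → . g id] }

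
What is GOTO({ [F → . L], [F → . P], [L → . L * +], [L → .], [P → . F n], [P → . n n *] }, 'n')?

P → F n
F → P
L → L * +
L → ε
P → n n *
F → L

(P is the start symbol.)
GOTO(I, 'n') = CLOSURE({ [A → αX.β] : [A → α.Xβ] ∈ I, X = 'n' })

Items with dot before 'n', with the dot advanced:
  [P → . n n *] → [P → n . n *]
Closure adds nothing (no advanced item has the dot before a non-terminal).

GOTO = { [P → n . n *] }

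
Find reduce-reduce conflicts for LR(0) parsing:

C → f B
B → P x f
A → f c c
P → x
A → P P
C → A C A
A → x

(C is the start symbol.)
A reduce-reduce conflict occurs when an LR(0) state has two complete items [A → α .] and [B → β .] — both call for a reduction, and with no lookahead the parser cannot choose between them.

Augment with C' → C and build the canonical LR(0) collection (I0 = CLOSURE({[C' → . C]}), then GOTO on every symbol after a dot until no new states appear). It has 17 states:
  I0: { [A → . P P], [A → . f c c], [A → . x], [C → . A C A], [C → . f B], [C' → . C], [P → . x] }  — shift
  I1: { [A → . P P], [A → . f c c], [A → . x], [C → . A C A], [C → . f B], [C → A . C A], [P → . x] }  — shift
  I2: { [C' → C .] }  — accept
  I3: { [A → P . P], [P → . x] }  — shift
  I4: { [A → f . c c], [B → . P x f], [C → f . B], [P → . x] }  — shift
  I5: { [A → x .], [P → x .] }  — 2 reduces
  I6: { [C → f B .] }  — reduce
  I7: { [B → P . x f] }  — shift
  I8: { [A → f c . c] }  — shift
  I9: { [P → x .] }  — reduce
  I10: { [A → f c c .] }  — reduce
  I11: { [B → P x . f] }  — shift
  I12: { [B → P x f .] }  — reduce
  I13: { [A → P P .] }  — reduce
  I14: { [A → . P P], [A → . f c c], [A → . x], [C → A C . A], [P → . x] }  — shift
  I15: { [C → A C A .] }  — reduce
  I16: { [A → f . c c] }  — shift

I5 contains complete items [A → x .], [P → x .] — reduce-reduce conflict.

Answer: Yes — I5: [A → x .] vs [P → x .]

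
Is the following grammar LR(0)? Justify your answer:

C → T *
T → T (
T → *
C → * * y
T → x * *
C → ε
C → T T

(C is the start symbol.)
Augment with C' → C and build the canonical LR(0) collection (I0 = CLOSURE({[C' → . C]}), then GOTO on every symbol after a dot until no new states appear). It has 12 states:
  I0: { [C → . * * y], [C → . T *], [C → . T T], [C → .], [C' → . C], [T → . *], [T → . T (], [T → . x * *] }  — shift, reduce
  I1: { [C → * . * y], [T → * .] }  — shift, reduce
  I2: { [C' → C .] }  — accept
  I3: { [C → T . *], [C → T . T], [T → . *], [T → . T (], [T → . x * *], [T → T . (] }  — shift
  I4: { [T → x . * *] }  — shift
  I5: { [T → x * . *] }  — shift
  I6: { [T → x * * .] }  — reduce
  I7: { [T → T ( .] }  — reduce
  I8: { [C → T * .], [T → * .] }  — 2 reduces
  I9: { [C → T T .], [T → T . (] }  — shift, reduce
  I10: { [C → * * . y] }  — shift
  I11: { [C → * * y .] }  — reduce

Conflict in state I0:
  Shift-reduce conflict between [C → .] and [C → . * * y]
So the grammar is NOT LR(0).

Answer: No. Shift-reduce conflict between [C → .] and [C → . * * y]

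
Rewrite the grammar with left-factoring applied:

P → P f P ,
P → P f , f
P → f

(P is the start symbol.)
Left-factoring transforms A → αβ₁ | αβ₂ into A → αA' and A' → β₁ | β₂
(α is the longest common prefix among the alternatives). Repeat until
no nonterminal has two alternatives with a common prefix.

Round 1: P has alternatives sharing prefix 'P f'. Introduce P': P → P f P'
  Add: P' → P ,
  Add: P' → , f

No remaining common prefixes — done.

Resulting grammar:
P → P f P'
P' → P ,
P' → , f
P → f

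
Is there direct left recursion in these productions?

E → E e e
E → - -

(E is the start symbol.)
E → E e e: LEFT RECURSIVE (starts with E)
E → - -: starts with '-'

The grammar has direct left recursion on: E.

Answer: Yes, E is left-recursive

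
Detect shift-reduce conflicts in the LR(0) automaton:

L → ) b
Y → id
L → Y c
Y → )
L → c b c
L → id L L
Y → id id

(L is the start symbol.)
Augment with L' → L and build the canonical LR(0) collection (I0 = CLOSURE({[L' → . L]}), then GOTO on every symbol after a dot until no new states appear). It has 13 states:
  I0: { [L → . ) b], [L → . Y c], [L → . c b c], [L → . id L L], [L' → . L], [Y → . )], [Y → . id id], [Y → . id] }  — shift
  I1: { [L → ) . b], [Y → ) .] }  — shift, reduce
  I2: { [L' → L .] }  — accept
  I3: { [L → Y . c] }  — shift
  I4: { [L → c . b c] }  — shift
  I5: { [L → . ) b], [L → . Y c], [L → . c b c], [L → . id L L], [L → id . L L], [Y → . )], [Y → . id id], [Y → . id], [Y → id . id], [Y → id .] }  — shift, reduce
  I6: { [L → . ) b], [L → . Y c], [L → . c b c], [L → . id L L], [L → id L . L], [Y → . )], [Y → . id id], [Y → . id] }  — shift
  I7: { [L → . ) b], [L → . Y c], [L → . c b c], [L → . id L L], [L → id . L L], [Y → . )], [Y → . id id], [Y → . id], [Y → id . id], [Y → id .], [Y → id id .] }  — shift, 2 reduces
  I8: { [L → id L L .] }  — reduce
  I9: { [L → c b . c] }  — shift
  I10: { [L → c b c .] }  — reduce
  I11: { [L → Y c .] }  — reduce
  I12: { [L → ) b .] }  — reduce

I1 contains reduce item [Y → ) .] and shift item [L → ) . b] — shift-reduce conflict.
I5 contains reduce item [Y → id .] and shift items [L → . ) b], [L → . c b c], [L → . id L L], [Y → . )], [Y → . id], [Y → . id id], [Y → id . id] — shift-reduce conflict.
I7 contains reduce items [Y → id .], [Y → id id .] and shift items [L → . ) b], [L → . c b c], [L → . id L L], [Y → . )], [Y → . id], [Y → . id id], [Y → id . id] — shift-reduce conflict.

Answer: Yes — I1: [Y → ) .] vs [L → ) . b]; I5: [Y → id .] vs [L → . ) b]; I7: [Y → id .] vs [L → . ) b]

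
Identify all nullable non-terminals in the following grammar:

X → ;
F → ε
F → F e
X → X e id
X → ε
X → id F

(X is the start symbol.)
{ 'F', 'X' }

A non-terminal is nullable if it can derive ε (the empty string): either it has an ε-production, or it has a production whose right-hand side consists entirely of nullable non-terminals.

ε-productions: F → ε, X → ε
So F, X are immediately nullable.
Every non-terminal is now nullable.
Nullable = { 'F', 'X' }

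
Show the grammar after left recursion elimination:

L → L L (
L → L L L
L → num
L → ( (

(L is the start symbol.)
L → num L'
L → ( ( L'
L' → L ( L'
L' → L L L'
L' → ε

L is directly left-recursive. The standard transformation for
  A → A α₁ | ... | A α_m | β₁ | ... | β_n
is
  A  → β₁ A' | ... | β_n A'
  A' → α₁ A' | ... | α_m A' | ε

L → num becomes L → num L'
L → ( ( becomes L → ( ( L'
L → L L ( becomes L' → L ( L'
L → L L L becomes L' → L L L'
Add L' → ε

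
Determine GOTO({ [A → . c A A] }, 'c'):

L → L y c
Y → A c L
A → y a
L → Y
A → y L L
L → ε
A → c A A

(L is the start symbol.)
{ [A → . c A A], [A → . y L L], [A → . y a], [A → c . A A] }

GOTO(I, 'c') = CLOSURE({ [A → αX.β] : [A → α.Xβ] ∈ I, X = 'c' })

Items with dot before 'c', with the dot advanced:
  [A → . c A A] → [A → c . A A]
Closure of the advanced items:
  [A → c . A A] has the dot before A: add [A → . y a], [A → . y L L], [A → . c A A]

GOTO = { [A → . c A A], [A → . y L L], [A → . y a], [A → c . A A] }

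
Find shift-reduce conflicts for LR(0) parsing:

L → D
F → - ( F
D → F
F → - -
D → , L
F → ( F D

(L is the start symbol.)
A shift-reduce conflict occurs when an LR(0) state has both:
  - a complete (reduce) item [A → α .] (dot at the end), and
  - a shift item [B → β . c γ] (dot before a terminal).

Augment with L' → L and build the canonical LR(0) collection (I0 = CLOSURE({[L' → . L]}), then GOTO on every symbol after a dot until no new states appear). It has 13 states:
  I0: { [D → . , L], [D → . F], [F → . ( F D], [F → . - ( F], [F → . - -], [L → . D], [L' → . L] }  — shift
  I1: { [F → ( . F D], [F → . ( F D], [F → . - ( F], [F → . - -] }  — shift
  I2: { [D → , . L], [D → . , L], [D → . F], [F → . ( F D], [F → . - ( F], [F → . - -], [L → . D] }  — shift
  I3: { [F → - . ( F], [F → - . -] }  — shift
  I4: { [L → D .] }  — reduce
  I5: { [D → F .] }  — reduce
  I6: { [L' → L .] }  — accept
  I7: { [F → - ( . F], [F → . ( F D], [F → . - ( F], [F → . - -] }  — shift
  I8: { [F → - - .] }  — reduce
  I9: { [F → - ( F .] }  — reduce
  I10: { [D → , L .] }  — reduce
  I11: { [D → . , L], [D → . F], [F → ( F . D], [F → . ( F D], [F → . - ( F], [F → . - -] }  — shift
  I12: { [F → ( F D .] }  — reduce

No state contains both a complete item and a shift item.

Answer: No shift-reduce conflicts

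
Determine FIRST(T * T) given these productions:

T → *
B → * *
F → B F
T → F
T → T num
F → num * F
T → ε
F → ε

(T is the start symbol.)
{ '*', 'num' }

FIRST sets of the non-terminals involved (from the grammar, by fixed-point iteration):
  FIRST(T) = { '*', 'num', ε }

To compute FIRST(T * T), process the symbols left to right:
Symbol T is a non-terminal. Add FIRST(T) \ {ε} = { '*', 'num' }
T is nullable (ε ∈ FIRST(T)), continue to the next symbol.
Symbol * is a terminal. Add '*' and stop.
FIRST(T * T) = { '*', 'num' }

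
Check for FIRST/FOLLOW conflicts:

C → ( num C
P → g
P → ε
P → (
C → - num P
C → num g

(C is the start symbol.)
Nullable non-terminals: P.

P: nullable alternative(s) P → ε; FOLLOW(P) = { $ }
  P → g: FIRST \ {ε} = { 'g' } — disjoint from FOLLOW(P)
  P → ε: FIRST \ {ε} = { } — this is the only nullable alternative, skip
  P → (: FIRST \ {ε} = { '(' } — disjoint from FOLLOW(P)

C has no nullable alternative, so no FIRST/FOLLOW check is needed there.

No FIRST/FOLLOW conflicts found.

Answer: No FIRST/FOLLOW conflicts.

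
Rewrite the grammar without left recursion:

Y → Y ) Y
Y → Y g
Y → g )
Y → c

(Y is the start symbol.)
Y is directly left-recursive. The standard transformation for
  A → A α₁ | ... | A α_m | β₁ | ... | β_n
is
  A  → β₁ A' | ... | β_n A'
  A' → α₁ A' | ... | α_m A' | ε

Y → g ) becomes Y → g ) Y'
Y → c becomes Y → c Y'
Y → Y ) Y becomes Y' → ) Y Y'
Y → Y g becomes Y' → g Y'
Add Y' → ε

Resulting grammar:
Y → g ) Y'
Y → c Y'
Y' → ) Y Y'
Y' → g Y'
Y' → ε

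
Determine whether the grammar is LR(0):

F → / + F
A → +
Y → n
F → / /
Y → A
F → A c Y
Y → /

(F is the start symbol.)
Yes, the grammar is LR(0)

A grammar is LR(0) if no state in the canonical LR(0) collection has:
  - both a shift item (dot before a terminal) and a complete item (shift-reduce conflict), or
  - two or more complete items (reduce-reduce conflict; the accept item [F' → F .] counts as a complete item here).

Augment with F' → F and build the canonical LR(0) collection (I0 = CLOSURE({[F' → . F]}), then GOTO on every symbol after a dot until no new states appear). It has 13 states:
  I0: { [A → . +], [F → . / + F], [F → . / /], [F → . A c Y], [F' → . F] }  — shift
  I1: { [A → + .] }  — reduce
  I2: { [F → / . + F], [F → / . /] }  — shift
  I3: { [F → A . c Y] }  — shift
  I4: { [F' → F .] }  — accept
  I5: { [A → . +], [F → A c . Y], [Y → . /], [Y → . A], [Y → . n] }  — shift
  I6: { [Y → / .] }  — reduce
  I7: { [Y → A .] }  — reduce
  I8: { [F → A c Y .] }  — reduce
  I9: { [Y → n .] }  — reduce
  I10: { [A → . +], [F → . / + F], [F → . / /], [F → . A c Y], [F → / + . F] }  — shift
  I11: { [F → / / .] }  — reduce
  I12: { [F → / + F .] }  — reduce

Every state is either a pure shift/goto state or contains exactly one complete item and nothing to shift — no conflicts. The grammar is LR(0).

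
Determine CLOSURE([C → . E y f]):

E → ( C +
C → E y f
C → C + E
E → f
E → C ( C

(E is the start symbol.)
{ [C → . C + E], [C → . E y f], [E → . ( C +], [E → . C ( C], [E → . f] }

Start with: [C → . E y f]
  [C → . E y f] has the dot before E: add [E → . ( C +], [E → . f], [E → . C ( C]
  [E → . C ( C] has the dot before C: add [C → . C + E]
No further items can be added.

CLOSURE = { [C → . C + E], [C → . E y f], [E → . ( C +], [E → . C ( C], [E → . f] }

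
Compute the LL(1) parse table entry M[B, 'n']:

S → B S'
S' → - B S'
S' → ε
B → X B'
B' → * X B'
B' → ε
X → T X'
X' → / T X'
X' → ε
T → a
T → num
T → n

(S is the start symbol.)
To find M[B, 'n'], we find productions for B where 'n' is in the predict set (PREDICT(N → α) = (FIRST(α) \ {ε}) ∪ (FOLLOW(N) if α ⇒* ε)).

Relevant sets:
  FIRST(X) = { 'a', 'n', 'num' }

B → X B': PREDICT = { 'a', 'n', 'num' }
  'n' is in predict set, so this production goes in M[B, 'n']

M[B, 'n'] = B → X B'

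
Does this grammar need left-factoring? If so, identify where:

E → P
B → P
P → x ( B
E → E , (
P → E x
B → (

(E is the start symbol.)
Left-factoring is needed when two productions for the same non-terminal
share a common prefix on the right-hand side.

Productions for E:
  E → P
  E → E , (
Productions for B:
  B → P
  B → (
Productions for P:
  P → x ( B
  P → E x

No common prefixes found.

Answer: No, left-factoring is not needed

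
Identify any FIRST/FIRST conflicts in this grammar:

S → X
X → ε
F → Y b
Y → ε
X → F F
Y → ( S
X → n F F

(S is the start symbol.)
A FIRST/FIRST conflict occurs when two productions N → α and N → β for the same non-terminal have FIRST(α) ∩ FIRST(β) ≠ ∅ (with ε ∈ FIRST of a nullable right-hand side, so two nullable alternatives also conflict).

FIRST sets of the non-terminals at (or reachable through a nullable prefix from) the front of some alternative:
  FIRST(F) = { '(', 'b' }

Productions for X:
  X → ε: FIRST = { ε }
  X → F F: FIRST = { '(', 'b' }
  X → n F F: FIRST = { 'n' }
Productions for Y:
  Y → ε: FIRST = { ε }
  Y → ( S: FIRST = { '(' }
S, F have only one production, so no FIRST/FIRST conflict is possible there.

All alternatives of each non-terminal have pairwise disjoint FIRST sets.

Answer: No FIRST/FIRST conflicts.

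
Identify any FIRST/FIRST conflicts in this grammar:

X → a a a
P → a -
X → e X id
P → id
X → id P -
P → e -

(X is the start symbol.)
Productions for X:
  X → a a a: FIRST = { 'a' }
  X → e X id: FIRST = { 'e' }
  X → id P -: FIRST = { 'id' }
Productions for P:
  P → a -: FIRST = { 'a' }
  P → id: FIRST = { 'id' }
  P → e -: FIRST = { 'e' }

All alternatives of each non-terminal have pairwise disjoint FIRST sets.

Answer: No FIRST/FIRST conflicts.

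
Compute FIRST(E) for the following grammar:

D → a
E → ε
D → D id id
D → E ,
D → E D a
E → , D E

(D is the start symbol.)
To compute FIRST(E), examine every production with E on the left-hand side, reading each right-hand side left to right until a non-nullable symbol is reached.

From E → ε:
  - ε-production, so ε ∈ FIRST(E)
From E → , D E:
  - ',' is a terminal: add ',' and stop

Collecting: FIRST(E) = { ',', ε }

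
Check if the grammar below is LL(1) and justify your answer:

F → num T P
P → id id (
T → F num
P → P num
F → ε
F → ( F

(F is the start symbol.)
No. Predict set conflict for F: { 'num' }

A grammar is LL(1) if for each non-terminal N with multiple productions, the predict sets of those productions are pairwise disjoint, where PREDICT(N → α) = (FIRST(α) \ {ε}) ∪ (FOLLOW(N) if α ⇒* ε).

Relevant sets:
  FIRST(P) = { 'id' }
  FOLLOW(F) = { $, 'num' }

For F:
  PREDICT(F → num T P) = { 'num' }
  PREDICT(F → ε) = { $, 'num' }
  PREDICT(F → '(' F) = { '(' }
For P:
  PREDICT(P → id id '(') = { 'id' }
  PREDICT(P → P num) = { 'id' }
T has a single production, so nothing to check there.

Conflict found: Predict set conflict for F: { 'num' }
The grammar is NOT LL(1).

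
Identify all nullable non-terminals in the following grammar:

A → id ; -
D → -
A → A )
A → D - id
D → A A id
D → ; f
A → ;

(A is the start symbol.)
A non-terminal is nullable if it can derive ε (the empty string): either it has an ε-production, or it has a production whose right-hand side consists entirely of nullable non-terminals.

There are no ε-productions, so no non-terminal can derive ε.
No non-terminals are nullable.

Answer: None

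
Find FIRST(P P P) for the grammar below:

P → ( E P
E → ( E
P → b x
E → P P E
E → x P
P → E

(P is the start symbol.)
{ '(', 'b', 'x' }

FIRST sets of the non-terminals involved (from the grammar, by fixed-point iteration):
  FIRST(P) = { '(', 'b', 'x' }

To compute FIRST(P P P), process the symbols left to right:
Symbol P is a non-terminal. Add FIRST(P) \ {ε} = { '(', 'b', 'x' }
P is not nullable (ε ∉ FIRST(P)), so stop here.
FIRST(P P P) = { '(', 'b', 'x' }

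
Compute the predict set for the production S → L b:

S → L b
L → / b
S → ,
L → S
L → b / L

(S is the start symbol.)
PREDICT(S → L b) = (FIRST(RHS) \ {ε}) ∪ (FOLLOW(S) if ε ∈ FIRST(RHS), i.e. RHS ⇒* ε)
FIRST(L) = { ',', '/', 'b' }
FIRST(L b) = { ',', '/', 'b' }
ε ∉ FIRST(L b), so FOLLOW(S) is not added.
PREDICT(S → L b) = { ',', '/', 'b' }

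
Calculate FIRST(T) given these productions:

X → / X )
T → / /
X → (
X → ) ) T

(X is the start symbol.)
To compute FIRST(T), examine every production with T on the left-hand side, reading each right-hand side left to right until a non-nullable symbol is reached.

From T → / /:
  - '/' is a terminal: add '/' and stop

Collecting: FIRST(T) = { '/' }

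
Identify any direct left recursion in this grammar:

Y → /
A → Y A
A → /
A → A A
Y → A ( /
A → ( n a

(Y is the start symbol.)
Y → /: starts with '/'
A → Y A: starts with Y
A → /: starts with '/'
A → A A: LEFT RECURSIVE (starts with A)
Y → A ( /: starts with A
A → ( n a: starts with '('

The grammar has direct left recursion on: A.

Answer: Yes, A is left-recursive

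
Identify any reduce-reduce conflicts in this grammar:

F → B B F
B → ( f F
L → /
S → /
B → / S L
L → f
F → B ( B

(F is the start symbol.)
A reduce-reduce conflict occurs when an LR(0) state has two complete items [A → α .] and [B → β .] — both call for a reduction, and with no lookahead the parser cannot choose between them.

Augment with F' → F and build the canonical LR(0) collection (I0 = CLOSURE({[F' → . F]}), then GOTO on every symbol after a dot until no new states appear). It has 16 states:
  I0: { [B → . ( f F], [B → . / S L], [F → . B ( B], [F → . B B F], [F' → . F] }  — shift
  I1: { [B → ( . f F] }  — shift
  I2: { [B → / . S L], [S → . /] }  — shift
  I3: { [B → . ( f F], [B → . / S L], [F → B . ( B], [F → B . B F] }  — shift
  I4: { [F' → F .] }  — accept
  I5: { [B → ( . f F], [B → . ( f F], [B → . / S L], [F → B ( . B] }  — shift
  I6: { [B → . ( f F], [B → . / S L], [F → . B ( B], [F → . B B F], [F → B B . F] }  — shift
  I7: { [F → B B F .] }  — reduce
  I8: { [F → B ( B .] }  — reduce
  I9: { [B → ( f . F], [B → . ( f F], [B → . / S L], [F → . B ( B], [F → . B B F] }  — shift
  I10: { [B → ( f F .] }  — reduce
  I11: { [S → / .] }  — reduce
  I12: { [B → / S . L], [L → . /], [L → . f] }  — shift
  I13: { [L → / .] }  — reduce
  I14: { [B → / S L .] }  — reduce
  I15: { [L → f .] }  — reduce

No state contains more than one complete item.

Answer: No reduce-reduce conflicts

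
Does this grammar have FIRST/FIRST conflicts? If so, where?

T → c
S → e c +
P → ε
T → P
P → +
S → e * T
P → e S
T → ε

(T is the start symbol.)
Yes. T → P / T → ε on { ε }; S → e c '+' / S → e '*' T on { 'e' }

FIRST sets of the non-terminals at (or reachable through a nullable prefix from) the front of some alternative:
  FIRST(P) = { '+', 'e', ε }

Productions for T:
  T → c: FIRST = { 'c' }
  T → P: FIRST = { '+', 'e', ε }
  T → ε: FIRST = { ε }
Productions for S:
  S → e c +: FIRST = { 'e' }
  S → e * T: FIRST = { 'e' }
Productions for P:
  P → ε: FIRST = { ε }
  P → +: FIRST = { '+' }
  P → e S: FIRST = { 'e' }

Conflict for T: T → P and T → ε
  Overlap: { ε }
Conflict for S: S → e c + and S → e * T
  Overlap: { 'e' }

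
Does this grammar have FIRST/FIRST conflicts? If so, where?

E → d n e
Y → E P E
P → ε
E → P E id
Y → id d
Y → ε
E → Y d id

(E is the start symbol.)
Yes. E → d n e / E → P E id on { 'd' }; E → d n e / E → Y d id on { 'd' }; E → P E id / E → Y d id on { 'd', 'id' }; Y → E P E / Y → id d on { 'id' }

FIRST sets of the non-terminals at (or reachable through a nullable prefix from) the front of some alternative:
  FIRST(P) = { ε }
  FIRST(E) = { 'd', 'id' }
  FIRST(Y) = { 'd', 'id', ε }

Productions for E:
  E → d n e: FIRST = { 'd' }
  E → P E id: FIRST = { 'd', 'id' }
  E → Y d id: FIRST = { 'd', 'id' }
Productions for Y:
  Y → E P E: FIRST = { 'd', 'id' }
  Y → id d: FIRST = { 'id' }
  Y → ε: FIRST = { ε }
P has only one production, so no FIRST/FIRST conflict is possible there.

Conflict for E: E → d n e and E → P E id
  Overlap: { 'd' }
Conflict for E: E → d n e and E → Y d id
  Overlap: { 'd' }
Conflict for E: E → P E id and E → Y d id
  Overlap: { 'd', 'id' }
Conflict for Y: Y → E P E and Y → id d
  Overlap: { 'id' }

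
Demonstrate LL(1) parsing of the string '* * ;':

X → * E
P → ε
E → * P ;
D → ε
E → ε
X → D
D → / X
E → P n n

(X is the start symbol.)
Stack is shown with the top on the left.

Stack    Input    Action
------------------------
X $      * * ; $  output X → * E
* E $    * * ; $  match '*'
E $      * ; $    output E → * P ;
* P ; $  * ; $    match '*'
P ; $    ; $      output P → ε
; $      ; $      match ';'
$        $        accept

The string is accepted.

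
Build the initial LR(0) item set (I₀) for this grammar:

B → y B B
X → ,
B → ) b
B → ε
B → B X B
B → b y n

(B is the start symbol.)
First, augment the grammar with B' → B
I₀ = CLOSURE({ [B' → . B] }):
  [B' → . B] has the dot before B: add [B → . y B B], [B → . ) b], [B → .], [B → . B X B], [B → . b y n]
No further items can be added.

I₀ = { [B → . ) b], [B → . B X B], [B → . b y n], [B → . y B B], [B → .], [B' → . B] }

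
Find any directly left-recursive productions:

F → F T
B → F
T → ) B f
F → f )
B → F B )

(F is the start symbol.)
Yes, F is left-recursive

F → F T: LEFT RECURSIVE (starts with F)
B → F: starts with F
T → ) B f: starts with ')'
F → f ): starts with f
B → F B ): starts with F

The grammar has direct left recursion on: F.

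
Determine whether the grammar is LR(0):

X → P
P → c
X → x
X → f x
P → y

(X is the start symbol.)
Yes, the grammar is LR(0)

Augment with X' → X and build the canonical LR(0) collection (I0 = CLOSURE({[X' → . X]}), then GOTO on every symbol after a dot until no new states appear). It has 8 states:
  I0: { [P → . c], [P → . y], [X → . P], [X → . f x], [X → . x], [X' → . X] }  — shift
  I1: { [X → P .] }  — reduce
  I2: { [X' → X .] }  — accept
  I3: { [P → c .] }  — reduce
  I4: { [X → f . x] }  — shift
  I5: { [X → x .] }  — reduce
  I6: { [P → y .] }  — reduce
  I7: { [X → f x .] }  — reduce

Every state is either a pure shift/goto state or contains exactly one complete item and nothing to shift — no conflicts. The grammar is LR(0).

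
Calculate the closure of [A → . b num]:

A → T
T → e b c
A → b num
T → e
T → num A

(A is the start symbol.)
Start with: [A → . b num]
The dot precedes the terminal b, so nothing is added.

CLOSURE = { [A → . b num] }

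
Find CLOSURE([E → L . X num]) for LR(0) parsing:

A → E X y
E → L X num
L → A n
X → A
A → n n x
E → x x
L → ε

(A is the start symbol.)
To compute CLOSURE, for each item [A → α.Bβ] where B is a non-terminal, add [B → .γ] for all productions B → γ; repeat for the newly added items until nothing changes.

Start with: [E → L . X num]
  [E → L . X num] has the dot before X: add [X → . A]
  [X → . A] has the dot before A: add [A → . E X y], [A → . n n x]
  [A → . E X y] has the dot before E: add [E → . L X num], [E → . x x]
  [E → . L X num] has the dot before L: add [L → . A n], [L → .]
No further items can be added.

CLOSURE = { [A → . E X y], [A → . n n x], [E → . L X num], [E → . x x], [E → L . X num], [L → . A n], [L → .], [X → . A] }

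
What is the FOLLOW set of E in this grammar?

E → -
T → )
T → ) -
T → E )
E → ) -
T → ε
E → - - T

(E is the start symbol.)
{ $, ')' }

E is the start symbol, so $ ∈ FOLLOW(E).
In T → E ): E is followed by ')', add FIRST(')') \ {ε} = { ')' }

Taking the union: FOLLOW(E) = { $, ')' }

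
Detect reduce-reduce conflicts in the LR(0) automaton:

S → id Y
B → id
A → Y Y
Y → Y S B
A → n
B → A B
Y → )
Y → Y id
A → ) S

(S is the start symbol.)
No reduce-reduce conflicts

A reduce-reduce conflict occurs when an LR(0) state has two complete items [A → α .] and [B → β .] — both call for a reduction, and with no lookahead the parser cannot choose between them.

Augment with S' → S and build the canonical LR(0) collection (I0 = CLOSURE({[S' → . S]}), then GOTO on every symbol after a dot until no new states appear). It has 16 states:
  I0: { [S → . id Y], [S' → . S] }  — shift
  I1: { [S' → S .] }  — accept
  I2: { [S → id . Y], [Y → . )], [Y → . Y S B], [Y → . Y id] }  — shift
  I3: { [Y → ) .] }  — reduce
  I4: { [S → . id Y], [S → id Y .], [Y → Y . S B], [Y → Y . id] }  — shift, reduce
  I5: { [A → . ) S], [A → . Y Y], [A → . n], [B → . A B], [B → . id], [Y → . )], [Y → . Y S B], [Y → . Y id], [Y → Y S . B] }  — shift
  I6: { [S → id . Y], [Y → . )], [Y → . Y S B], [Y → . Y id], [Y → Y id .] }  — shift, reduce
  I7: { [A → ) . S], [S → . id Y], [Y → ) .] }  — shift, reduce
  I8: { [A → . ) S], [A → . Y Y], [A → . n], [B → . A B], [B → . id], [B → A . B], [Y → . )], [Y → . Y S B], [Y → . Y id] }  — shift
  I9: { [Y → Y S B .] }  — reduce
  I10: { [A → Y . Y], [S → . id Y], [Y → . )], [Y → . Y S B], [Y → . Y id], [Y → Y . S B], [Y → Y . id] }  — shift
  I11: { [B → id .] }  — reduce
  I12: { [A → n .] }  — reduce
  I13: { [A → Y Y .], [S → . id Y], [Y → Y . S B], [Y → Y . id] }  — shift, reduce
  I14: { [B → A B .] }  — reduce
  I15: { [A → ) S .] }  — reduce

No state contains more than one complete item.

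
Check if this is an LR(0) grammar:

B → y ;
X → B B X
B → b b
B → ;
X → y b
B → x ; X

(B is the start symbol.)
Yes, the grammar is LR(0)

A grammar is LR(0) if no state in the canonical LR(0) collection has:
  - both a shift item (dot before a terminal) and a complete item (shift-reduce conflict), or
  - two or more complete items (reduce-reduce conflict; the accept item [B' → B .] counts as a complete item here).

Augment with B' → B and build the canonical LR(0) collection (I0 = CLOSURE({[B' → . B]}), then GOTO on every symbol after a dot until no new states appear). It has 15 states:
  I0: { [B → . ;], [B → . b b], [B → . x ; X], [B → . y ;], [B' → . B] }  — shift
  I1: { [B → ; .] }  — reduce
  I2: { [B' → B .] }  — accept
  I3: { [B → b . b] }  — shift
  I4: { [B → x . ; X] }  — shift
  I5: { [B → y . ;] }  — shift
  I6: { [B → y ; .] }  — reduce
  I7: { [B → . ;], [B → . b b], [B → . x ; X], [B → . y ;], [B → x ; . X], [X → . B B X], [X → . y b] }  — shift
  I8: { [B → . ;], [B → . b b], [B → . x ; X], [B → . y ;], [X → B . B X] }  — shift
  I9: { [B → x ; X .] }  — reduce
  I10: { [B → y . ;], [X → y . b] }  — shift
  I11: { [X → y b .] }  — reduce
  I12: { [B → . ;], [B → . b b], [B → . x ; X], [B → . y ;], [X → . B B X], [X → . y b], [X → B B . X] }  — shift
  I13: { [X → B B X .] }  — reduce
  I14: { [B → b b .] }  — reduce

Every state is either a pure shift/goto state or contains exactly one complete item and nothing to shift — no conflicts. The grammar is LR(0).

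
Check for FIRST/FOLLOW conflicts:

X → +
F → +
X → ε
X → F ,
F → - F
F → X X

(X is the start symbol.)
A FIRST/FOLLOW conflict occurs when a non-terminal N has a nullable alternative N → β (β ⇒* ε) and another alternative N → α with FIRST(α) ∩ FOLLOW(N) ≠ ∅: on such a lookahead the parser cannot decide between expanding α and letting N vanish via β.

Nullable non-terminals: F, X.
FIRST sets used below: FIRST(X) = { '+', ',', '-', ε }, FIRST(F) = { '+', ',', '-', ε }

F: nullable alternative(s) F → X X; FOLLOW(F) = { ',' }
  F → +: FIRST \ {ε} = { '+' } — disjoint from FOLLOW(F)
  F → - F: FIRST \ {ε} = { '-' } — disjoint from FOLLOW(F)
  F → X X: FIRST \ {ε} = { '+', ',', '-' } — this is the only nullable alternative, skip

X: nullable alternative(s) X → ε; FOLLOW(X) = { $, '+', ',', '-' }
  X → +: FIRST \ {ε} = { '+' } — overlaps FOLLOW(X) on { '+' }: CONFLICT
  X → ε: FIRST \ {ε} = { } — this is the only nullable alternative, skip
  X → F ,: FIRST \ {ε} = { '+', ',', '-' } — overlaps FOLLOW(X) on { '+', ',', '-' }: CONFLICT

So the grammar has 2 FIRST/FOLLOW conflicts (marked CONFLICT above).

Answer: Yes. X → '+' with FOLLOW(X) on { '+' }; X → F ',' with FOLLOW(X) on { '+', ',', '-' }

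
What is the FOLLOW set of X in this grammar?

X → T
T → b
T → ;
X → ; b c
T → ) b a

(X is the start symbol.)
To compute FOLLOW(X), find every occurrence of X on a right-hand side N → α X β: add FIRST(β) \ {ε}, and if β is empty or nullable also add FOLLOW(N). Iterate to a fixed point.

X is the start symbol, so $ ∈ FOLLOW(X).
X does not occur on any right-hand side.

Taking the union: FOLLOW(X) = { $ }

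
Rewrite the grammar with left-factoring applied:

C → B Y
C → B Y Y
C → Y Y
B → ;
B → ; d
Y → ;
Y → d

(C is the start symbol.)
C → B Y C'
C' → ε
C' → Y
C → Y Y
B → ; B'
B' → ε
B' → d
Y → ;
Y → d

Left-factoring transforms A → αβ₁ | αβ₂ into A → αA' and A' → β₁ | β₂
(α is the longest common prefix among the alternatives). Repeat until
no nonterminal has two alternatives with a common prefix.

Round 1: C has alternatives sharing prefix 'B Y'. Introduce C': C → B Y C'
  Add: C' → ε
  Add: C' → Y

Round 2: B has alternatives sharing prefix ';'. Introduce B': B → ; B'
  Add: B' → ε
  Add: B' → d

No remaining common prefixes — done.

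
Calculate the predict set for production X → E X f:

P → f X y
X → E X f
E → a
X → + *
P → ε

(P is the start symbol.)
PREDICT(X → E X f) = (FIRST(RHS) \ {ε}) ∪ (FOLLOW(X) if ε ∈ FIRST(RHS), i.e. RHS ⇒* ε)
FIRST(E) = { 'a' }
FIRST(E X f) = { 'a' }
ε ∉ FIRST(E X f), so FOLLOW(X) is not added.
PREDICT(X → E X f) = { 'a' }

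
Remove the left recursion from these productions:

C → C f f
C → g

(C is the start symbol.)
C is directly left-recursive. The standard transformation for
  A → A α₁ | ... | A α_m | β₁ | ... | β_n
is
  A  → β₁ A' | ... | β_n A'
  A' → α₁ A' | ... | α_m A' | ε

C → g becomes C → g C'
C → C f f becomes C' → f f C'
Add C' → ε

Resulting grammar:
C → g C'
C' → f f C'
C' → ε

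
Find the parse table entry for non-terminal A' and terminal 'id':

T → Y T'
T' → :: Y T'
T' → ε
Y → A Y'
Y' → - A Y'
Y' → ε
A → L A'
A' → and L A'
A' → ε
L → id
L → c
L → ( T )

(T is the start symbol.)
Empty (error entry)

To find M[A', 'id'], we find productions for A' where 'id' is in the predict set (PREDICT(N → α) = (FIRST(α) \ {ε}) ∪ (FOLLOW(N) if α ⇒* ε)).

Relevant sets:
  FOLLOW(A') = { $, ')', '-', '::' }

A' → and L A': PREDICT = { 'and' }
A' → ε: PREDICT = { $, ')', '-', '::' }

M[A', 'id'] is empty (no production applies)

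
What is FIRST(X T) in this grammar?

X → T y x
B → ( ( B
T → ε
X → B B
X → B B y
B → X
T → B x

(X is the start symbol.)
{ '(', 'y' }

FIRST sets of the non-terminals involved (from the grammar, by fixed-point iteration):
  FIRST(X) = { '(', 'y' }

To compute FIRST(X T), process the symbols left to right:
Symbol X is a non-terminal. Add FIRST(X) \ {ε} = { '(', 'y' }
X is not nullable (ε ∉ FIRST(X)), so stop here.
FIRST(X T) = { '(', 'y' }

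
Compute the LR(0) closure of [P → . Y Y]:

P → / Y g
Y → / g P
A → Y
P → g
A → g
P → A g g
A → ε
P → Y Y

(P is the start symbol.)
{ [P → . Y Y], [Y → . / g P] }

Start with: [P → . Y Y]
  [P → . Y Y] has the dot before Y: add [Y → . / g P]
No further items can be added.

CLOSURE = { [P → . Y Y], [Y → . / g P] }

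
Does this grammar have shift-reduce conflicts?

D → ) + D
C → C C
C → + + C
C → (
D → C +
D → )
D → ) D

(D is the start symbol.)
Yes — I2: [D → ) .] vs [C → . (]; I6: [D → C + .] vs [C → + . + C]; I7: [C → C C .] vs [C → . (]; I9: [C → + + C .] vs [C → . (]

Augment with D' → D and build the canonical LR(0) collection (I0 = CLOSURE({[D' → . D]}), then GOTO on every symbol after a dot until no new states appear). It has 14 states:
  I0: { [C → . (], [C → . + + C], [C → . C C], [D → . ) + D], [D → . ) D], [D → . )], [D → . C +], [D' → . D] }  — shift
  I1: { [C → ( .] }  — reduce
  I2: { [C → . (], [C → . + + C], [C → . C C], [D → ) . + D], [D → ) . D], [D → ) .], [D → . ) + D], [D → . ) D], [D → . )], [D → . C +] }  — shift, reduce
  I3: { [C → + . + C] }  — shift
  I4: { [C → . (], [C → . + + C], [C → . C C], [C → C . C], [D → C . +] }  — shift
  I5: { [D' → D .] }  — accept
  I6: { [C → + . + C], [D → C + .] }  — shift, reduce
  I7: { [C → . (], [C → . + + C], [C → . C C], [C → C . C], [C → C C .] }  — shift, reduce
  I8: { [C → + + . C], [C → . (], [C → . + + C], [C → . C C] }  — shift
  I9: { [C → + + C .], [C → . (], [C → . + + C], [C → . C C], [C → C . C] }  — shift, reduce
  I10: { [C → + . + C], [C → . (], [C → . + + C], [C → . C C], [D → ) + . D], [D → . ) + D], [D → . ) D], [D → . )], [D → . C +] }  — shift
  I11: { [D → ) D .] }  — reduce
  I12: { [C → + + . C], [C → + . + C], [C → . (], [C → . + + C], [C → . C C] }  — shift
  I13: { [D → ) + D .] }  — reduce

I2 contains reduce item [D → ) .] and shift items [C → . (], [C → . + + C], [D → . )], [D → . ) + D], [D → ) . + D], [D → . ) D] — shift-reduce conflict.
I6 contains reduce item [D → C + .] and shift item [C → + . + C] — shift-reduce conflict.
I7 contains reduce item [C → C C .] and shift items [C → . (], [C → . + + C] — shift-reduce conflict.
I9 contains reduce item [C → + + C .] and shift items [C → . (], [C → . + + C] — shift-reduce conflict.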